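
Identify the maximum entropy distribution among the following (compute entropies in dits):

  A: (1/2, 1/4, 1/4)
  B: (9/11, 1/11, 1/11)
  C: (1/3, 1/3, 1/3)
C

For a discrete distribution over n outcomes, entropy is maximized by the uniform distribution.

Computing entropies:
H(A) = 0.4515 dits
H(B) = 0.2606 dits
H(C) = 0.4771 dits

The uniform distribution (where all probabilities equal 1/3) achieves the maximum entropy of log_10(3) = 0.4771 dits.

Distribution C has the highest entropy.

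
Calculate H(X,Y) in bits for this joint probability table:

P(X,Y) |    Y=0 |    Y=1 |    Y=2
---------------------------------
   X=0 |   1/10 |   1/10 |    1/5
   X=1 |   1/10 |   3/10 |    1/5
2.4464 bits

Joint entropy is H(X,Y) = -Σ_{x,y} p(x,y) log p(x,y).

Summing over all non-zero entries:
H(X,Y) = -[1/10·log_2(1/10) + 1/10·log_2(1/10) + 1/5·log_2(1/5) + 1/10·log_2(1/10) + 3/10·log_2(3/10) + 1/5·log_2(1/5)]
H(X,Y) = 2.4464 bits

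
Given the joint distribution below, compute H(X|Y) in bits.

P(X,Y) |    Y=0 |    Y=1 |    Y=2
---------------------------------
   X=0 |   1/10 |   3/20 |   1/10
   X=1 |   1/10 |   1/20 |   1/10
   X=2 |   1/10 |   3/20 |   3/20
1.5274 bits

Using the chain rule: H(X|Y) = H(X,Y) - H(Y)

First, compute H(X,Y) = 3.1087 bits

Marginal P(Y) = (3/10, 7/20, 7/20)
H(Y) = 1.5813 bits

H(X|Y) = H(X,Y) - H(Y) = 3.1087 - 1.5813 = 1.5274 bits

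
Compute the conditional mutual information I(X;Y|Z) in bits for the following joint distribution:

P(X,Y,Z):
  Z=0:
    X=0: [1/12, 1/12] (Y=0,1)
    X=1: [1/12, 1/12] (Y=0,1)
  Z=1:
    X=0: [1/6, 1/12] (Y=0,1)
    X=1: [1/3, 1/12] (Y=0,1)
0.0105 bits

Conditional mutual information: I(X;Y|Z) = H(X|Z) + H(Y|Z) - H(X,Y|Z)

H(Z) = 0.9183
H(X,Z) = 1.8879 → H(X|Z) = 0.9696
H(Y,Z) = 1.7925 → H(Y|Z) = 0.8742
H(X,Y,Z) = 2.7516 → H(X,Y|Z) = 1.8333

I(X;Y|Z) = 0.9696 + 0.8742 - 1.8333 = 0.0105 bits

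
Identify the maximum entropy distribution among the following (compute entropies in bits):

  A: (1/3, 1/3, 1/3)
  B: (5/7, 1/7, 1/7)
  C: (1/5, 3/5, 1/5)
A

For a discrete distribution over n outcomes, entropy is maximized by the uniform distribution.

Computing entropies:
H(A) = 1.5850 bits
H(B) = 1.1488 bits
H(C) = 1.3710 bits

The uniform distribution (where all probabilities equal 1/3) achieves the maximum entropy of log_2(3) = 1.5850 bits.

Distribution A has the highest entropy.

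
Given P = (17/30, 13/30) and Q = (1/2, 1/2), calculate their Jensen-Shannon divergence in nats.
0.0022 nats

Jensen-Shannon divergence is:
JSD(P||Q) = 0.5 × D_KL(P||M) + 0.5 × D_KL(Q||M)
where M = 0.5 × (P + Q) is the mixture distribution.

M = 0.5 × (17/30, 13/30) + 0.5 × (1/2, 1/2) = (8/15, 7/15)

D_KL(P||M) = 0.0022 nats
D_KL(Q||M) = 0.0022 nats

JSD(P||Q) = 0.5 × 0.0022 + 0.5 × 0.0022 = 0.0022 nats

Unlike KL divergence, JSD is symmetric and bounded: 0 ≤ JSD ≤ log(2).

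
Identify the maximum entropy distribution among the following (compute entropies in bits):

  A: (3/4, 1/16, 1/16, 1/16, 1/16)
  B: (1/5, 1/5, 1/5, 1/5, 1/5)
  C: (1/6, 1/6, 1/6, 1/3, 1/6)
B

For a discrete distribution over n outcomes, entropy is maximized by the uniform distribution.

Computing entropies:
H(A) = 1.3113 bits
H(B) = 2.3219 bits
H(C) = 2.2516 bits

The uniform distribution (where all probabilities equal 1/5) achieves the maximum entropy of log_2(5) = 2.3219 bits.

Distribution B has the highest entropy.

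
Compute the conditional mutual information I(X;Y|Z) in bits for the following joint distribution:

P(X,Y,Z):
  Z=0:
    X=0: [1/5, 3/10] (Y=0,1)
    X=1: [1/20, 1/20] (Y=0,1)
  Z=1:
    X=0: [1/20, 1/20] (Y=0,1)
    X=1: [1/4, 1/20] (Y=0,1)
0.0320 bits

Conditional mutual information: I(X;Y|Z) = H(X|Z) + H(Y|Z) - H(X,Y|Z)

H(Z) = 0.9710
H(X,Z) = 1.6855 → H(X|Z) = 0.7145
H(Y,Z) = 1.8834 → H(Y|Z) = 0.9124
H(X,Y,Z) = 2.5660 → H(X,Y|Z) = 1.5950

I(X;Y|Z) = 0.7145 + 0.9124 - 1.5950 = 0.0320 bits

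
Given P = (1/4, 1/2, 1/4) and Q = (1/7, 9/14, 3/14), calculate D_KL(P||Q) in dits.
0.0229 dits

KL divergence: D_KL(P||Q) = Σ p(x) log(p(x)/q(x))

Computing term by term:
  x=0: 1/4 × log_10[(1/4)/(1/7)] = 1/4 × 0.2430 = 0.0608
  x=1: 1/2 × log_10[(1/2)/(9/14)] = 1/2 × -0.1091 = -0.0546
  x=2: 1/4 × log_10[(1/4)/(3/14)] = 1/4 × 0.0669 = 0.0167

D_KL(P||Q) = 0.0229 dits

Note: KL divergence is always non-negative and equals 0 iff P = Q.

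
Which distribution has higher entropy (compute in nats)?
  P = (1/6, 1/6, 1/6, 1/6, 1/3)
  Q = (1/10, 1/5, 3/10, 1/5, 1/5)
P

Computing entropies in nats:
H(P) = 1.5607
H(Q) = 1.5571

Distribution P has higher entropy.

Intuition: The distribution closer to uniform (more spread out) has higher entropy.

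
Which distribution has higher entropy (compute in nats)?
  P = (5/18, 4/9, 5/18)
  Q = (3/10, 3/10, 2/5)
Q

Computing entropies in nats:
H(P) = 1.0720
H(Q) = 1.0889

Distribution Q has higher entropy.

Intuition: The distribution closer to uniform (more spread out) has higher entropy.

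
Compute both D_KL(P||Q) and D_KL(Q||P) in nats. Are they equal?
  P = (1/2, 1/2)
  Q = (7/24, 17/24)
D_KL(P||Q) = 0.0953, D_KL(Q||P) = 0.0895

KL divergence is not symmetric: D_KL(P||Q) ≠ D_KL(Q||P) in general.

D_KL(P||Q) = 0.0953 nats
D_KL(Q||P) = 0.0895 nats

No, they are not equal!

This asymmetry is why KL divergence is not a true distance metric.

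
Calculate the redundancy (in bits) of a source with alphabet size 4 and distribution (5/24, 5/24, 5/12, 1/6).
0.1000 bits

Redundancy measures how far a source is from maximum entropy:
R = H_max - H(X)

Maximum entropy for 4 symbols: H_max = log_2(4) = 2.0000 bits
Actual entropy: H(X) = 1.9000 bits
Redundancy: R = 2.0000 - 1.9000 = 0.1000 bits

This redundancy represents potential for compression: the source could be compressed by 0.1000 bits per symbol.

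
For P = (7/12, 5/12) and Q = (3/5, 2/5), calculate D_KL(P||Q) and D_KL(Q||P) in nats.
D_KL(P||Q) = 0.0006, D_KL(Q||P) = 0.0006

KL divergence is not symmetric: D_KL(P||Q) ≠ D_KL(Q||P) in general.

D_KL(P||Q) = 0.0006 nats
D_KL(Q||P) = 0.0006 nats

In this case they happen to be equal (to 4 decimal places).

This asymmetry is why KL divergence is not a true distance metric.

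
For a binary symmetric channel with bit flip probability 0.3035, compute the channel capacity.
0.1145 bits

For a binary symmetric channel (BSC) with error probability p:
Capacity C = 1 - H(p) bits per symbol

where H(p) = -p log₂(p) - (1-p) log₂(1-p) is the binary entropy function.

H(0.3035) = 0.8855 bits
C = 1 - 0.8855 = 0.1145 bits per symbol

This means we can reliably transmit up to 0.1145 bits of information per channel use.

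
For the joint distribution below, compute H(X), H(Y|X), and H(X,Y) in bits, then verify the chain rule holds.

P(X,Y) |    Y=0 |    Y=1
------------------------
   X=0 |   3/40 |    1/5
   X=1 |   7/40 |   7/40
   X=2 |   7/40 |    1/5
H(X,Y) = 2.5292, H(X) = 1.5729, H(Y|X) = 0.9563 (all in bits)

Chain rule: H(X,Y) = H(X) + H(Y|X)

Left side — joint entropy directly:
H(X,Y) = -Σ p(x,y) log p(x,y) = 2.5292 bits

Right side — compute H(Y|X) from the conditional distributions:
P(X) = (11/40, 7/20, 3/8), so H(X) = 1.5729 bits
H(Y|X) = Σ_x P(X=x) · H(Y|X=x):
  P(Y|X=0) = (3/11, 8/11), H(Y|X=0) = 0.8454, weight P(X=0) = 11/40
  P(Y|X=1) = (1/2, 1/2), H(Y|X=1) = 1.0000, weight P(X=1) = 7/20
  P(Y|X=2) = (7/15, 8/15), H(Y|X=2) = 0.9968, weight P(X=2) = 3/8
H(Y|X) = 0.9563 bits

H(X) + H(Y|X) = 1.5729 + 0.9563 = 2.5292 bits

Both sides equal 2.5292 bits. ✓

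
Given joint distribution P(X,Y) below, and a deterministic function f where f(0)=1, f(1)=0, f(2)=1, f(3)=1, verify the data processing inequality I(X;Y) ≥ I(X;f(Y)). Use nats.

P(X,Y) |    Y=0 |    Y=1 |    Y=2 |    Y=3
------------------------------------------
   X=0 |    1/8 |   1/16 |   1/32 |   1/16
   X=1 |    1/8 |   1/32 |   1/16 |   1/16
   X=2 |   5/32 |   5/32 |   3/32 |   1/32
I(X;Y) = 0.0517, I(X;f(Y)) = 0.0301, inequality holds: 0.0517 ≥ 0.0301

Data Processing Inequality: For any Markov chain X → Y → Z, we have I(X;Y) ≥ I(X;Z).

Here Z = f(Y) is a deterministic function of Y, forming X → Y → Z.

Original I(X;Y) = 0.0517 nats

After applying f:
P(X,Z) where Z=f(Y):
- P(X,Z=0) = P(X,Y=1)
- P(X,Z=1) = P(X,Y=0) + P(X,Y=2) + P(X,Y=3)

I(X;Z) = I(X;f(Y)) = 0.0301 nats

Verification: 0.0517 ≥ 0.0301 ✓

Information cannot be created by processing; the function f can only lose information about X.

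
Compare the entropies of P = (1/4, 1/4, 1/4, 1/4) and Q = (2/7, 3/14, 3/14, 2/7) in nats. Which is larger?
P

Computing entropies in nats:
H(P) = 1.3863
H(Q) = 1.3761

Distribution P has higher entropy.

Intuition: The distribution closer to uniform (more spread out) has higher entropy.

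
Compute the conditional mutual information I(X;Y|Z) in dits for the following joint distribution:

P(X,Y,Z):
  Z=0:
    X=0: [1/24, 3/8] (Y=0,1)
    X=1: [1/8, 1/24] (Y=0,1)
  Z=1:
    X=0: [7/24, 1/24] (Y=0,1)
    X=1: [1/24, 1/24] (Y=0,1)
0.0630 dits

Conditional mutual information: I(X;Y|Z) = H(X|Z) + H(Y|Z) - H(X,Y|Z)

H(Z) = 0.2950
H(X,Z) = 0.5371 → H(X|Z) = 0.2421
H(Y,Z) = 0.5371 → H(Y|Z) = 0.2421
H(X,Y,Z) = 0.7162 → H(X,Y|Z) = 0.4213

I(X;Y|Z) = 0.2421 + 0.2421 - 0.4213 = 0.0630 dits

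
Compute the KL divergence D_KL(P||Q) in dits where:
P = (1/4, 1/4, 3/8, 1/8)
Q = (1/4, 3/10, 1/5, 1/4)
0.0450 dits

KL divergence: D_KL(P||Q) = Σ p(x) log(p(x)/q(x))

Computing term by term:
  x=0: 1/4 × log_10[(1/4)/(1/4)] = 1/4 × 0.0000 = 0.0000
  x=1: 1/4 × log_10[(1/4)/(3/10)] = 1/4 × -0.0792 = -0.0198
  x=2: 3/8 × log_10[(3/8)/(1/5)] = 3/8 × 0.2730 = 0.1024
  x=3: 1/8 × log_10[(1/8)/(1/4)] = 1/8 × -0.3010 = -0.0376

D_KL(P||Q) = 0.0450 dits

Note: KL divergence is always non-negative and equals 0 iff P = Q.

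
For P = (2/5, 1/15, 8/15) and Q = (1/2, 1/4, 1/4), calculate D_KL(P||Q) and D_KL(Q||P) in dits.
D_KL(P||Q) = 0.0985, D_KL(Q||P) = 0.1097

KL divergence is not symmetric: D_KL(P||Q) ≠ D_KL(Q||P) in general.

D_KL(P||Q) = 0.0985 dits
D_KL(Q||P) = 0.1097 dits

No, they are not equal!

This asymmetry is why KL divergence is not a true distance metric.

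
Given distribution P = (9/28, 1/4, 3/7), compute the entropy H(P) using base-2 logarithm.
1.5502 bits

Shannon entropy is H(X) = -Σ p(x) log p(x).

For P = (9/28, 1/4, 3/7):
H = -9/28 × log_2(9/28) -1/4 × log_2(1/4) -3/7 × log_2(3/7)
H = 1.5502 bits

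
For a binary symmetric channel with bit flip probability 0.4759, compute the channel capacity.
0.0017 bits

For a binary symmetric channel (BSC) with error probability p:
Capacity C = 1 - H(p) bits per symbol

where H(p) = -p log₂(p) - (1-p) log₂(1-p) is the binary entropy function.

H(0.4759) = 0.9983 bits
C = 1 - 0.9983 = 0.0017 bits per symbol

This means we can reliably transmit up to 0.0017 bits of information per channel use.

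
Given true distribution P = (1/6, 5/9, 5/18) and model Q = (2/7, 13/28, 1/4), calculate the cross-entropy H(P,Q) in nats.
1.0201 nats

Cross-entropy: H(P,Q) = -Σ p(x) log q(x)

Alternatively: H(P,Q) = H(P) + D_KL(P||Q)
H(P) = 0.9810 nats
D_KL(P||Q) = 0.0391 nats

H(P,Q) = 0.9810 + 0.0391 = 1.0201 nats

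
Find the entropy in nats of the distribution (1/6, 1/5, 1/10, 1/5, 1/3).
1.5389 nats

Shannon entropy is H(X) = -Σ p(x) log p(x).

For P = (1/6, 1/5, 1/10, 1/5, 1/3):
H = -1/6 × log_e(1/6) -1/5 × log_e(1/5) -1/10 × log_e(1/10) -1/5 × log_e(1/5) -1/3 × log_e(1/3)
H = 1.5389 nats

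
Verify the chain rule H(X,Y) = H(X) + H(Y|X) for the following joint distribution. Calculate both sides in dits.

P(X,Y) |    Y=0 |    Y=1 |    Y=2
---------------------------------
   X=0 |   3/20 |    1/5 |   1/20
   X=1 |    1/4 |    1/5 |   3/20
H(X,Y) = 0.7423, H(X) = 0.2923, H(Y|X) = 0.4500 (all in dits)

Chain rule: H(X,Y) = H(X) + H(Y|X)

Left side — joint entropy directly:
H(X,Y) = -Σ p(x,y) log p(x,y) = 0.7423 dits

Right side — compute H(Y|X) from the conditional distributions:
P(X) = (2/5, 3/5), so H(X) = 0.2923 dits
H(Y|X) = Σ_x P(X=x) · H(Y|X=x):
  P(Y|X=0) = (3/8, 1/2, 1/8), H(Y|X=0) = 0.4231, weight P(X=0) = 2/5
  P(Y|X=1) = (5/12, 1/3, 1/4), H(Y|X=1) = 0.4680, weight P(X=1) = 3/5
H(Y|X) = 0.4500 dits

H(X) + H(Y|X) = 0.2923 + 0.4500 = 0.7423 dits

Both sides equal 0.7423 dits. ✓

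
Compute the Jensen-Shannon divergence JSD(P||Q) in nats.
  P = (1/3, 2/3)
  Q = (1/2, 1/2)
0.0144 nats

Jensen-Shannon divergence is:
JSD(P||Q) = 0.5 × D_KL(P||M) + 0.5 × D_KL(Q||M)
where M = 0.5 × (P + Q) is the mixture distribution.

M = 0.5 × (1/3, 2/3) + 0.5 × (1/2, 1/2) = (5/12, 7/12)

D_KL(P||M) = 0.0146 nats
D_KL(Q||M) = 0.0141 nats

JSD(P||Q) = 0.5 × 0.0146 + 0.5 × 0.0141 = 0.0144 nats

Unlike KL divergence, JSD is symmetric and bounded: 0 ≤ JSD ≤ log(2).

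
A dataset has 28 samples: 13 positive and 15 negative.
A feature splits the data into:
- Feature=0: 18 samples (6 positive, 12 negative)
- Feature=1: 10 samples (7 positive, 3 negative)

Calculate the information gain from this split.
0.0912 bits

Information Gain = H(Y) - H(Y|Feature)

Before split:
P(positive) = 13/28 = 0.4643
H(Y) = 0.9963 bits

After split:
Feature=0: H = 0.9183 bits (weight = 18/28)
Feature=1: H = 0.8813 bits (weight = 10/28)
H(Y|Feature) = (18/28)×0.9183 + (10/28)×0.8813 = 0.9051 bits

Information Gain = 0.9963 - 0.9051 = 0.0912 bits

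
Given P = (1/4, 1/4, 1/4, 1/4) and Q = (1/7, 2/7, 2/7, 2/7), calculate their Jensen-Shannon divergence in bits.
0.0133 bits

Jensen-Shannon divergence is:
JSD(P||Q) = 0.5 × D_KL(P||M) + 0.5 × D_KL(Q||M)
where M = 0.5 × (P + Q) is the mixture distribution.

M = 0.5 × (1/4, 1/4, 1/4, 1/4) + 0.5 × (1/7, 2/7, 2/7, 2/7) = (0.196429, 0.267857, 0.267857, 0.267857)

D_KL(P||M) = 0.0123 bits
D_KL(Q||M) = 0.0142 bits

JSD(P||Q) = 0.5 × 0.0123 + 0.5 × 0.0142 = 0.0133 bits

Unlike KL divergence, JSD is symmetric and bounded: 0 ≤ JSD ≤ log(2).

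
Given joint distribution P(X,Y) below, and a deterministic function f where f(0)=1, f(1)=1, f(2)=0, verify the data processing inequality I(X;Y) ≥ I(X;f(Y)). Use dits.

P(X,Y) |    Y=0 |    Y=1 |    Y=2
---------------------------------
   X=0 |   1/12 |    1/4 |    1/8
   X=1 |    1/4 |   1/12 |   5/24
I(X;Y) = 0.0409, I(X;f(Y)) = 0.0031, inequality holds: 0.0409 ≥ 0.0031

Data Processing Inequality: For any Markov chain X → Y → Z, we have I(X;Y) ≥ I(X;Z).

Here Z = f(Y) is a deterministic function of Y, forming X → Y → Z.

Original I(X;Y) = 0.0409 dits

After applying f:
P(X,Z) where Z=f(Y):
- P(X,Z=0) = P(X,Y=2)
- P(X,Z=1) = P(X,Y=0) + P(X,Y=1)

I(X;Z) = I(X;f(Y)) = 0.0031 dits

Verification: 0.0409 ≥ 0.0031 ✓

Information cannot be created by processing; the function f can only lose information about X.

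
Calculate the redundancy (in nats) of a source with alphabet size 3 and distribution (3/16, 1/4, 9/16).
0.1145 nats

Redundancy measures how far a source is from maximum entropy:
R = H_max - H(X)

Maximum entropy for 3 symbols: H_max = log_e(3) = 1.0986 nats
Actual entropy: H(X) = 0.9841 nats
Redundancy: R = 1.0986 - 0.9841 = 0.1145 nats

This redundancy represents potential for compression: the source could be compressed by 0.1145 nats per symbol.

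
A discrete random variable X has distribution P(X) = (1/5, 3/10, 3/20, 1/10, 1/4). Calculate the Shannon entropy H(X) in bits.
2.2282 bits

Shannon entropy is H(X) = -Σ p(x) log p(x).

For P = (1/5, 3/10, 3/20, 1/10, 1/4):
H = -1/5 × log_2(1/5) -3/10 × log_2(3/10) -3/20 × log_2(3/20) -1/10 × log_2(1/10) -1/4 × log_2(1/4)
H = 2.2282 bits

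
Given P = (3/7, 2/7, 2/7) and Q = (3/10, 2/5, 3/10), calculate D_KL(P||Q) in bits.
0.0617 bits

KL divergence: D_KL(P||Q) = Σ p(x) log(p(x)/q(x))

Computing term by term:
  x=0: 3/7 × log_2[(3/7)/(3/10)] = 3/7 × 0.5146 = 0.2205
  x=1: 2/7 × log_2[(2/7)/(2/5)] = 2/7 × -0.4854 = -0.1387
  x=2: 2/7 × log_2[(2/7)/(3/10)] = 2/7 × -0.0704 = -0.0201

D_KL(P||Q) = 0.0617 bits

Note: KL divergence is always non-negative and equals 0 iff P = Q.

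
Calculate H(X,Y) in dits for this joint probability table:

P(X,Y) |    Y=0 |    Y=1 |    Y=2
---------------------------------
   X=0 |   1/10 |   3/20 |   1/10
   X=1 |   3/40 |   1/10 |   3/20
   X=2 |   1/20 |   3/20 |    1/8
0.9331 dits

Joint entropy is H(X,Y) = -Σ_{x,y} p(x,y) log p(x,y).

Summing over all non-zero entries:
H(X,Y) = -[1/10·log_10(1/10) + 3/20·log_10(3/20) + 1/10·log_10(1/10) + 3/40·log_10(3/40) + 1/10·log_10(1/10) + 3/20·log_10(3/20) + 1/20·log_10(1/20) + 3/20·log_10(3/20) + 1/8·log_10(1/8)]
H(X,Y) = 0.9331 dits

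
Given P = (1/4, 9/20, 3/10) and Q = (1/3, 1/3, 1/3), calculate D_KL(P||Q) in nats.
0.0315 nats

KL divergence: D_KL(P||Q) = Σ p(x) log(p(x)/q(x))

Computing term by term:
  x=0: 1/4 × log_e[(1/4)/(1/3)] = 1/4 × -0.2877 = -0.0719
  x=1: 9/20 × log_e[(9/20)/(1/3)] = 9/20 × 0.3001 = 0.1350
  x=2: 3/10 × log_e[(3/10)/(1/3)] = 3/10 × -0.1054 = -0.0316

D_KL(P||Q) = 0.0315 nats

Note: KL divergence is always non-negative and equals 0 iff P = Q.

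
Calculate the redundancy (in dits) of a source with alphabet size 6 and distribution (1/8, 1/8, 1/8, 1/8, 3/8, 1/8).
0.0540 dits

Redundancy measures how far a source is from maximum entropy:
R = H_max - H(X)

Maximum entropy for 6 symbols: H_max = log_10(6) = 0.7782 dits
Actual entropy: H(X) = 0.7242 dits
Redundancy: R = 0.7782 - 0.7242 = 0.0540 dits

This redundancy represents potential for compression: the source could be compressed by 0.0540 dits per symbol.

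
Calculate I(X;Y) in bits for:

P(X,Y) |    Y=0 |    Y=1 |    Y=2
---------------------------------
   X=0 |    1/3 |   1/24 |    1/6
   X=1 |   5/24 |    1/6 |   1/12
0.0943 bits

Mutual information: I(X;Y) = H(X) + H(Y) - H(X,Y)

Marginals:
P(X) = (13/24, 11/24), H(X) = 0.9950 bits
P(Y) = (13/24, 5/24, 1/4), H(Y) = 1.4506 bits

Joint entropy: H(X,Y) = 2.3512 bits

I(X;Y) = 0.9950 + 1.4506 - 2.3512 = 0.0943 bits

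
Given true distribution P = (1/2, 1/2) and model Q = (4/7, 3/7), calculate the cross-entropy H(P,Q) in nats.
0.7035 nats

Cross-entropy: H(P,Q) = -Σ p(x) log q(x)

Alternatively: H(P,Q) = H(P) + D_KL(P||Q)
H(P) = 0.6931 nats
D_KL(P||Q) = 0.0103 nats

H(P,Q) = 0.6931 + 0.0103 = 0.7035 nats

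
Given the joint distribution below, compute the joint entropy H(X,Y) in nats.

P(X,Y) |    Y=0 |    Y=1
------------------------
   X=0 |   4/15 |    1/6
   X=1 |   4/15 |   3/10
1.3648 nats

Joint entropy is H(X,Y) = -Σ_{x,y} p(x,y) log p(x,y).

Summing over all non-zero entries:
H(X,Y) = -[4/15·log_e(4/15) + 1/6·log_e(1/6) + 4/15·log_e(4/15) + 3/10·log_e(3/10)]
H(X,Y) = 1.3648 nats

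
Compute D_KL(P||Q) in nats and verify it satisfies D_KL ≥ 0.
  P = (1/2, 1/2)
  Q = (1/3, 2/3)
0.0589 nats

KL divergence satisfies the Gibbs inequality: D_KL(P||Q) ≥ 0 for all distributions P, Q.

D_KL(P||Q) = Σ p(x) log(p(x)/q(x))
Term by term:
  x=0: 1/2 × log_e[(1/2)/(1/3)] = 0.2027
  x=1: 1/2 × log_e[(1/2)/(2/3)] = -0.1438
D_KL(P||Q) = 0.0589 nats

D_KL(P||Q) = 0.0589 ≥ 0 ✓

This non-negativity is a fundamental property: relative entropy cannot be negative because it measures how different Q is from P.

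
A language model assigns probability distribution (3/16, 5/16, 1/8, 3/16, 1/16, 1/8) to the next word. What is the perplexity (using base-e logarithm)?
5.3891

Perplexity is e^H (or exp(H) for natural log).

First, H = -Σ p log p = 1.6844 nats
Perplexity = e^1.6844 = 5.3891

Interpretation: The model's uncertainty is equivalent to choosing uniformly among 5.4 options.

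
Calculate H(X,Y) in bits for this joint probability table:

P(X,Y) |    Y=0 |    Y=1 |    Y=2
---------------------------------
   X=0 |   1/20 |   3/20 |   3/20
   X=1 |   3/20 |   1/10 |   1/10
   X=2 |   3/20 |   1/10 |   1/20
3.0710 bits

Joint entropy is H(X,Y) = -Σ_{x,y} p(x,y) log p(x,y).

Summing over all non-zero entries:
H(X,Y) = -[1/20·log_2(1/20) + 3/20·log_2(3/20) + 3/20·log_2(3/20) + 3/20·log_2(3/20) + 1/10·log_2(1/10) + 1/10·log_2(1/10) + 3/20·log_2(3/20) + 1/10·log_2(1/10) + 1/20·log_2(1/20)]
H(X,Y) = 3.0710 bits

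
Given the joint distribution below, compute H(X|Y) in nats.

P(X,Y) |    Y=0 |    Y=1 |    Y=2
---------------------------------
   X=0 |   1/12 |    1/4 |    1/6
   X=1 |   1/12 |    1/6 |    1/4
0.6764 nats

Using the chain rule: H(X|Y) = H(X,Y) - H(Y)

First, compute H(X,Y) = 1.7046 nats

Marginal P(Y) = (1/6, 5/12, 5/12)
H(Y) = 1.0282 nats

H(X|Y) = H(X,Y) - H(Y) = 1.7046 - 1.0282 = 0.6764 nats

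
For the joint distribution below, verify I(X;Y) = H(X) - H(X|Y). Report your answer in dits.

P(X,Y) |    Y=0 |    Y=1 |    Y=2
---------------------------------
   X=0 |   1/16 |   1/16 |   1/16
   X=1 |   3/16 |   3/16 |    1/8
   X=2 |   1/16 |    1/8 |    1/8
I(X;Y) = 0.0078 dits

Mutual information has multiple equivalent forms:
- I(X;Y) = H(X) - H(X|Y)
- I(X;Y) = H(Y) - H(Y|X)
- I(X;Y) = H(X) + H(Y) - H(X,Y)

Computing all quantities:
H(X) = 0.4447, H(Y) = 0.4755, H(X,Y) = 0.9123
H(X|Y) = 0.4369, H(Y|X) = 0.4676

Verification:
H(X) - H(X|Y) = 0.4447 - 0.4369 = 0.0078
H(Y) - H(Y|X) = 0.4755 - 0.4676 = 0.0078
H(X) + H(Y) - H(X,Y) = 0.4447 + 0.4755 - 0.9123 = 0.0078

All forms give I(X;Y) = 0.0078 dits. ✓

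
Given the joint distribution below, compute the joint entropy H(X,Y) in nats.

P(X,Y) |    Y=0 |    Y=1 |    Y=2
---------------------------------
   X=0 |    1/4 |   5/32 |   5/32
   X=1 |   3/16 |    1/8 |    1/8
1.7604 nats

Joint entropy is H(X,Y) = -Σ_{x,y} p(x,y) log p(x,y).

Summing over all non-zero entries:
H(X,Y) = -[1/4·log_e(1/4) + 5/32·log_e(5/32) + 5/32·log_e(5/32) + 3/16·log_e(3/16) + 1/8·log_e(1/8) + 1/8·log_e(1/8)]
H(X,Y) = 1.7604 nats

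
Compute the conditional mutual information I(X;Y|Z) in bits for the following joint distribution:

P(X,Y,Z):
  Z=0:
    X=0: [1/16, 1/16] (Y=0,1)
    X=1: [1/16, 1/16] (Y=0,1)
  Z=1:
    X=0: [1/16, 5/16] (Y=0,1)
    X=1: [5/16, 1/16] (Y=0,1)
0.2625 bits

Conditional mutual information: I(X;Y|Z) = H(X|Z) + H(Y|Z) - H(X,Y|Z)

H(Z) = 0.8113
H(X,Z) = 1.8113 → H(X|Z) = 1.0000
H(Y,Z) = 1.8113 → H(Y|Z) = 1.0000
H(X,Y,Z) = 2.5488 → H(X,Y|Z) = 1.7375

I(X;Y|Z) = 1.0000 + 1.0000 - 1.7375 = 0.2625 bits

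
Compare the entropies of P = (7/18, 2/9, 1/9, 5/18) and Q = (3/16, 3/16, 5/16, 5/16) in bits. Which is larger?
Q

Computing entropies in bits:
H(P) = 1.8776
H(Q) = 1.9544

Distribution Q has higher entropy.

Intuition: The distribution closer to uniform (more spread out) has higher entropy.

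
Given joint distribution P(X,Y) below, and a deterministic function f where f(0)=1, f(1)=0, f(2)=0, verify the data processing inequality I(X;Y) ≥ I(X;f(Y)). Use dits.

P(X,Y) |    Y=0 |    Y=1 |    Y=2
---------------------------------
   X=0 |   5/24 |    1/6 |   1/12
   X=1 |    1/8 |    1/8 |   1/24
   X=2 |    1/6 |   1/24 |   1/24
I(X;Y) = 0.0116, I(X;f(Y)) = 0.0083, inequality holds: 0.0116 ≥ 0.0083

Data Processing Inequality: For any Markov chain X → Y → Z, we have I(X;Y) ≥ I(X;Z).

Here Z = f(Y) is a deterministic function of Y, forming X → Y → Z.

Original I(X;Y) = 0.0116 dits

After applying f:
P(X,Z) where Z=f(Y):
- P(X,Z=0) = P(X,Y=1) + P(X,Y=2)
- P(X,Z=1) = P(X,Y=0)

I(X;Z) = I(X;f(Y)) = 0.0083 dits

Verification: 0.0116 ≥ 0.0083 ✓

Information cannot be created by processing; the function f can only lose information about X.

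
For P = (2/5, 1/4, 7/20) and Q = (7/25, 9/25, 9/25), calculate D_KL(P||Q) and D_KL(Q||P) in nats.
D_KL(P||Q) = 0.0416, D_KL(Q||P) = 0.0415

KL divergence is not symmetric: D_KL(P||Q) ≠ D_KL(Q||P) in general.

D_KL(P||Q) = 0.0416 nats
D_KL(Q||P) = 0.0415 nats

No, they are not equal!

This asymmetry is why KL divergence is not a true distance metric.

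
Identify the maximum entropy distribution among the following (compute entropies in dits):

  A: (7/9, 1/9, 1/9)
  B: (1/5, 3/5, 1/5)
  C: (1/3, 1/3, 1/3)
C

For a discrete distribution over n outcomes, entropy is maximized by the uniform distribution.

Computing entropies:
H(A) = 0.2969 dits
H(B) = 0.4127 dits
H(C) = 0.4771 dits

The uniform distribution (where all probabilities equal 1/3) achieves the maximum entropy of log_10(3) = 0.4771 dits.

Distribution C has the highest entropy.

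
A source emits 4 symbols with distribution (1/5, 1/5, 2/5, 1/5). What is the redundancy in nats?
0.0541 nats

Redundancy measures how far a source is from maximum entropy:
R = H_max - H(X)

Maximum entropy for 4 symbols: H_max = log_e(4) = 1.3863 nats
Actual entropy: H(X) = 1.3322 nats
Redundancy: R = 1.3863 - 1.3322 = 0.0541 nats

This redundancy represents potential for compression: the source could be compressed by 0.0541 nats per symbol.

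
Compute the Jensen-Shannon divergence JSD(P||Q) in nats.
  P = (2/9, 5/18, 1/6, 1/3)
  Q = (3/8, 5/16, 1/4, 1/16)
0.0654 nats

Jensen-Shannon divergence is:
JSD(P||Q) = 0.5 × D_KL(P||M) + 0.5 × D_KL(Q||M)
where M = 0.5 × (P + Q) is the mixture distribution.

M = 0.5 × (2/9, 5/18, 1/6, 1/3) + 0.5 × (3/8, 5/16, 1/4, 1/16) = (0.298611, 0.295139, 5/24, 0.197917)

D_KL(P||M) = 0.0541 nats
D_KL(Q||M) = 0.0768 nats

JSD(P||Q) = 0.5 × 0.0541 + 0.5 × 0.0768 = 0.0654 nats

Unlike KL divergence, JSD is symmetric and bounded: 0 ≤ JSD ≤ log(2).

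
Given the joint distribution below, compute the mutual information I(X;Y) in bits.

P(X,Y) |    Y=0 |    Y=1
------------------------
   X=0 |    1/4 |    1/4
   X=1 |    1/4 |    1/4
0.0000 bits

Mutual information: I(X;Y) = H(X) + H(Y) - H(X,Y)

Marginals:
P(X) = (1/2, 1/2), H(X) = 1.0000 bits
P(Y) = (1/2, 1/2), H(Y) = 1.0000 bits

Joint entropy: H(X,Y) = 2.0000 bits

I(X;Y) = 1.0000 + 1.0000 - 2.0000 = 0.0000 bits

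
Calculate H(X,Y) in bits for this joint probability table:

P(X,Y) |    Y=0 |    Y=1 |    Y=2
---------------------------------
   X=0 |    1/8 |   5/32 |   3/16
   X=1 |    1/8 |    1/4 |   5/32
2.5397 bits

Joint entropy is H(X,Y) = -Σ_{x,y} p(x,y) log p(x,y).

Summing over all non-zero entries:
H(X,Y) = -[1/8·log_2(1/8) + 5/32·log_2(5/32) + 3/16·log_2(3/16) + 1/8·log_2(1/8) + 1/4·log_2(1/4) + 5/32·log_2(5/32)]
H(X,Y) = 2.5397 bits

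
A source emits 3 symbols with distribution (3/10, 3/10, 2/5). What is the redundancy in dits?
0.0042 dits

Redundancy measures how far a source is from maximum entropy:
R = H_max - H(X)

Maximum entropy for 3 symbols: H_max = log_10(3) = 0.4771 dits
Actual entropy: H(X) = 0.4729 dits
Redundancy: R = 0.4771 - 0.4729 = 0.0042 dits

This redundancy represents potential for compression: the source could be compressed by 0.0042 dits per symbol.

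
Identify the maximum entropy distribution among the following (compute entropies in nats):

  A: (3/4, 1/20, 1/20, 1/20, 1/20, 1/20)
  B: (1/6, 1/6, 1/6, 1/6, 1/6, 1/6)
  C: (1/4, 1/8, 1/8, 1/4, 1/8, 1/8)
B

For a discrete distribution over n outcomes, entropy is maximized by the uniform distribution.

Computing entropies:
H(A) = 0.9647 nats
H(B) = 1.7918 nats
H(C) = 1.7329 nats

The uniform distribution (where all probabilities equal 1/6) achieves the maximum entropy of log_e(6) = 1.7918 nats.

Distribution B has the highest entropy.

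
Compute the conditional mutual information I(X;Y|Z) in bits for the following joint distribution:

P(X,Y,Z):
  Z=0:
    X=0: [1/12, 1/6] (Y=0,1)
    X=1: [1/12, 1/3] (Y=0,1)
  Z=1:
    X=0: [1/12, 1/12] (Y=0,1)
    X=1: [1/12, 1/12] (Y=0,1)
0.0105 bits

Conditional mutual information: I(X;Y|Z) = H(X|Z) + H(Y|Z) - H(X,Y|Z)

H(Z) = 0.9183
H(X,Z) = 1.8879 → H(X|Z) = 0.9696
H(Y,Z) = 1.7925 → H(Y|Z) = 0.8742
H(X,Y,Z) = 2.7516 → H(X,Y|Z) = 1.8333

I(X;Y|Z) = 0.9696 + 0.8742 - 1.8333 = 0.0105 bits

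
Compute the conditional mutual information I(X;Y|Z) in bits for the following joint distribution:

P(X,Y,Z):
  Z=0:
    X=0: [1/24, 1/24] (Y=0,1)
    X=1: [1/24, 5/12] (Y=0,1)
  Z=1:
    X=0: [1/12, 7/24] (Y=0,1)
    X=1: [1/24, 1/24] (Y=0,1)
0.0683 bits

Conditional mutual information: I(X;Y|Z) = H(X|Z) + H(Y|Z) - H(X,Y|Z)

H(Z) = 0.9950
H(X,Z) = 1.6440 → H(X|Z) = 0.6490
H(Y,Z) = 1.7179 → H(Y|Z) = 0.7230
H(X,Y,Z) = 2.2987 → H(X,Y|Z) = 1.3037

I(X;Y|Z) = 0.6490 + 0.7230 - 1.3037 = 0.0683 bits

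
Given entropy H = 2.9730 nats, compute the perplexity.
19.5505

Perplexity is e^H (or exp(H) for natural log).

H = 2.9730 nats
Perplexity = e^2.9730 = 19.5505

Interpretation: The model's uncertainty is equivalent to choosing uniformly among 19.6 options.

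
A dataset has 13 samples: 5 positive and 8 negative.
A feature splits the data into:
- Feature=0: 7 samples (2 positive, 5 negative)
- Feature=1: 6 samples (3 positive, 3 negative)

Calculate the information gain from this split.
0.0349 bits

Information Gain = H(Y) - H(Y|Feature)

Before split:
P(positive) = 5/13 = 0.3846
H(Y) = 0.9612 bits

After split:
Feature=0: H = 0.8631 bits (weight = 7/13)
Feature=1: H = 1.0000 bits (weight = 6/13)
H(Y|Feature) = (7/13)×0.8631 + (6/13)×1.0000 = 0.9263 bits

Information Gain = 0.9612 - 0.9263 = 0.0349 bits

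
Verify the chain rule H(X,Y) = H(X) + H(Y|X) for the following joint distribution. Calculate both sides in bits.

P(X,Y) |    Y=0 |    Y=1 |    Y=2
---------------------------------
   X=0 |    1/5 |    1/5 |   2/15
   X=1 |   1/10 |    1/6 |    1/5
H(X,Y) = 2.5438, H(X) = 0.9968, H(Y|X) = 1.5470 (all in bits)

Chain rule: H(X,Y) = H(X) + H(Y|X)

Left side — joint entropy directly:
H(X,Y) = -Σ p(x,y) log p(x,y) = 2.5438 bits

Right side — compute H(Y|X) from the conditional distributions:
P(X) = (8/15, 7/15), so H(X) = 0.9968 bits
H(Y|X) = Σ_x P(X=x) · H(Y|X=x):
  P(Y|X=0) = (3/8, 3/8, 1/4), H(Y|X=0) = 1.5613, weight P(X=0) = 8/15
  P(Y|X=1) = (3/14, 5/14, 3/7), H(Y|X=1) = 1.5306, weight P(X=1) = 7/15
H(Y|X) = 1.5470 bits

H(X) + H(Y|X) = 0.9968 + 1.5470 = 2.5438 bits

Both sides equal 2.5438 bits. ✓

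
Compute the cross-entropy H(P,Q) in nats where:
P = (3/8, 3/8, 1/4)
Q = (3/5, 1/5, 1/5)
1.1975 nats

Cross-entropy: H(P,Q) = -Σ p(x) log q(x)

Alternatively: H(P,Q) = H(P) + D_KL(P||Q)
H(P) = 1.0822 nats
D_KL(P||Q) = 0.1153 nats

H(P,Q) = 1.0822 + 0.1153 = 1.1975 nats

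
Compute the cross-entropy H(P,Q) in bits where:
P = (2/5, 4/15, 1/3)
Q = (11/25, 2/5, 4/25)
1.7076 bits

Cross-entropy: H(P,Q) = -Σ p(x) log q(x)

Alternatively: H(P,Q) = H(P) + D_KL(P||Q)
H(P) = 1.5656 bits
D_KL(P||Q) = 0.1420 bits

H(P,Q) = 1.5656 + 0.1420 = 1.7076 bits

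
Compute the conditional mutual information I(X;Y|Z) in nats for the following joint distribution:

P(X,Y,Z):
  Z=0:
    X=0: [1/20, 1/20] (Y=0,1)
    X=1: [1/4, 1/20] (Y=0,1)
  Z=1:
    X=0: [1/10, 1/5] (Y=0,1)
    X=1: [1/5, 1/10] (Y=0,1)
0.0544 nats

Conditional mutual information: I(X;Y|Z) = H(X|Z) + H(Y|Z) - H(X,Y|Z)

H(Z) = 0.6730
H(X,Z) = 1.3138 → H(X|Z) = 0.6408
H(Y,Z) = 1.3138 → H(Y|Z) = 0.6408
H(X,Y,Z) = 1.9002 → H(X,Y|Z) = 1.2272

I(X;Y|Z) = 0.6408 + 0.6408 - 1.2272 = 0.0544 nats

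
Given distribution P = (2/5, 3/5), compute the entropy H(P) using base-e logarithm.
0.6730 nats

Shannon entropy is H(X) = -Σ p(x) log p(x).

For P = (2/5, 3/5):
H = -2/5 × log_e(2/5) -3/5 × log_e(3/5)
H = 0.6730 nats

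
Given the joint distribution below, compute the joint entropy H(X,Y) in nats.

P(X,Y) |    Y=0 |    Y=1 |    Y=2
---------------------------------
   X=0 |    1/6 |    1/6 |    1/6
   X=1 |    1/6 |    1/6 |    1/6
1.7918 nats

Joint entropy is H(X,Y) = -Σ_{x,y} p(x,y) log p(x,y).

Summing over all non-zero entries:
H(X,Y) = -[1/6·log_e(1/6) + 1/6·log_e(1/6) + 1/6·log_e(1/6) + 1/6·log_e(1/6) + 1/6·log_e(1/6) + 1/6·log_e(1/6)]
H(X,Y) = 1.7918 nats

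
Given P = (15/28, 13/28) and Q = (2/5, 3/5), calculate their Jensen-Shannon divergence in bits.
0.0134 bits

Jensen-Shannon divergence is:
JSD(P||Q) = 0.5 × D_KL(P||M) + 0.5 × D_KL(Q||M)
where M = 0.5 × (P + Q) is the mixture distribution.

M = 0.5 × (15/28, 13/28) + 0.5 × (2/5, 3/5) = (0.467857, 0.532143)

D_KL(P||M) = 0.0133 bits
D_KL(Q||M) = 0.0135 bits

JSD(P||Q) = 0.5 × 0.0133 + 0.5 × 0.0135 = 0.0134 bits

Unlike KL divergence, JSD is symmetric and bounded: 0 ≤ JSD ≤ log(2).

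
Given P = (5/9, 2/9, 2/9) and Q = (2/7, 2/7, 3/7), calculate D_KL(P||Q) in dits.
0.0728 dits

KL divergence: D_KL(P||Q) = Σ p(x) log(p(x)/q(x))

Computing term by term:
  x=0: 5/9 × log_10[(5/9)/(2/7)] = 5/9 × 0.2888 = 0.1604
  x=1: 2/9 × log_10[(2/9)/(2/7)] = 2/9 × -0.1091 = -0.0243
  x=2: 2/9 × log_10[(2/9)/(3/7)] = 2/9 × -0.2852 = -0.0634

D_KL(P||Q) = 0.0728 dits

Note: KL divergence is always non-negative and equals 0 iff P = Q.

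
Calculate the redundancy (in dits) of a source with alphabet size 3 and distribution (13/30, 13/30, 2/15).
0.0457 dits

Redundancy measures how far a source is from maximum entropy:
R = H_max - H(X)

Maximum entropy for 3 symbols: H_max = log_10(3) = 0.4771 dits
Actual entropy: H(X) = 0.4314 dits
Redundancy: R = 0.4771 - 0.4314 = 0.0457 dits

This redundancy represents potential for compression: the source could be compressed by 0.0457 dits per symbol.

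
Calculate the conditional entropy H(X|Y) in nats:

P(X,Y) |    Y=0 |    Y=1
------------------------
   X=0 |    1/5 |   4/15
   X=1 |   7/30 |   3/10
0.6909 nats

Using the chain rule: H(X|Y) = H(X,Y) - H(Y)

First, compute H(X,Y) = 1.3751 nats

Marginal P(Y) = (13/30, 17/30)
H(Y) = 0.6842 nats

H(X|Y) = H(X,Y) - H(Y) = 1.3751 - 0.6842 = 0.6909 nats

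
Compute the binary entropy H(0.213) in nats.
0.5179 nats

The binary entropy function is:
H(p) = -p log(p) - (1-p) log(1-p)

H(0.213) = -0.213 × log_e(0.213) - 0.787 × log_e(0.787)
H(0.213) = 0.5179 nats

Note: Binary entropy is maximized at p=0.5 (H=1 bit) and minimized at p=0 or p=1 (H=0).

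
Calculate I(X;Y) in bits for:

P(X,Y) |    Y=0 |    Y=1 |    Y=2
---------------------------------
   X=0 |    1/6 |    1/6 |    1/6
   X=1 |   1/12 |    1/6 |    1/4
0.0325 bits

Mutual information: I(X;Y) = H(X) + H(Y) - H(X,Y)

Marginals:
P(X) = (1/2, 1/2), H(X) = 1.0000 bits
P(Y) = (1/4, 1/3, 5/12), H(Y) = 1.5546 bits

Joint entropy: H(X,Y) = 2.5221 bits

I(X;Y) = 1.0000 + 1.5546 - 2.5221 = 0.0325 bits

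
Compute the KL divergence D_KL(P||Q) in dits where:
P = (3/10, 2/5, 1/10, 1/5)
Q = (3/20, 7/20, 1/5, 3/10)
0.0482 dits

KL divergence: D_KL(P||Q) = Σ p(x) log(p(x)/q(x))

Computing term by term:
  x=0: 3/10 × log_10[(3/10)/(3/20)] = 3/10 × 0.3010 = 0.0903
  x=1: 2/5 × log_10[(2/5)/(7/20)] = 2/5 × 0.0580 = 0.0232
  x=2: 1/10 × log_10[(1/10)/(1/5)] = 1/10 × -0.3010 = -0.0301
  x=3: 1/5 × log_10[(1/5)/(3/10)] = 1/5 × -0.1761 = -0.0352

D_KL(P||Q) = 0.0482 dits

Note: KL divergence is always non-negative and equals 0 iff P = Q.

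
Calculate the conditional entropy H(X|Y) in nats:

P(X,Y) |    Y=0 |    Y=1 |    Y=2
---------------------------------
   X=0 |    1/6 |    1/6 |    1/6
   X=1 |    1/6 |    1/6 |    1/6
0.6931 nats

Using the chain rule: H(X|Y) = H(X,Y) - H(Y)

First, compute H(X,Y) = 1.7918 nats

Marginal P(Y) = (1/3, 1/3, 1/3)
H(Y) = 1.0986 nats

H(X|Y) = H(X,Y) - H(Y) = 1.7918 - 1.0986 = 0.6931 nats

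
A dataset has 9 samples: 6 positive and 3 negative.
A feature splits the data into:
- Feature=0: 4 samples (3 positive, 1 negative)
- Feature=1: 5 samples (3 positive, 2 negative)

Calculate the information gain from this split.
0.0183 bits

Information Gain = H(Y) - H(Y|Feature)

Before split:
P(positive) = 6/9 = 0.6667
H(Y) = 0.9183 bits

After split:
Feature=0: H = 0.8113 bits (weight = 4/9)
Feature=1: H = 0.9710 bits (weight = 5/9)
H(Y|Feature) = (4/9)×0.8113 + (5/9)×0.9710 = 0.9000 bits

Information Gain = 0.9183 - 0.9000 = 0.0183 bits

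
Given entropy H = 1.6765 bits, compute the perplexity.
3.1965

Perplexity is 2^H (or exp(H) for natural log).

H = 1.6765 bits
Perplexity = 2^1.6765 = 3.1965

Interpretation: The model's uncertainty is equivalent to choosing uniformly among 3.2 options.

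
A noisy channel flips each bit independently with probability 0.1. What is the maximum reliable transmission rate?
0.5310 bits

For a binary symmetric channel (BSC) with error probability p:
Capacity C = 1 - H(p) bits per symbol

where H(p) = -p log₂(p) - (1-p) log₂(1-p) is the binary entropy function.

H(0.1) = 0.4690 bits
C = 1 - 0.4690 = 0.5310 bits per symbol

This means we can reliably transmit up to 0.5310 bits of information per channel use.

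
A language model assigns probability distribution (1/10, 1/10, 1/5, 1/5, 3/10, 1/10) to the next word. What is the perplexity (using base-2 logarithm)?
5.4507

Perplexity is 2^H (or exp(H) for natural log).

First, H = -Σ p log p = 2.4464 bits
Perplexity = 2^2.4464 = 5.4507

Interpretation: The model's uncertainty is equivalent to choosing uniformly among 5.5 options.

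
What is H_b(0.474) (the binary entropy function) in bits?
0.9980 bits

The binary entropy function is:
H(p) = -p log(p) - (1-p) log(1-p)

H(0.474) = -0.474 × log_2(0.474) - 0.526 × log_2(0.526)
H(0.474) = 0.9980 bits

Note: Binary entropy is maximized at p=0.5 (H=1 bit) and minimized at p=0 or p=1 (H=0).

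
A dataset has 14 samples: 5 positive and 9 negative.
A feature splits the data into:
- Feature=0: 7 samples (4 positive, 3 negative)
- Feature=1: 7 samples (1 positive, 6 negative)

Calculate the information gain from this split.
0.1518 bits

Information Gain = H(Y) - H(Y|Feature)

Before split:
P(positive) = 5/14 = 0.3571
H(Y) = 0.9403 bits

After split:
Feature=0: H = 0.9852 bits (weight = 7/14)
Feature=1: H = 0.5917 bits (weight = 7/14)
H(Y|Feature) = (7/14)×0.9852 + (7/14)×0.5917 = 0.7885 bits

Information Gain = 0.9403 - 0.7885 = 0.1518 bits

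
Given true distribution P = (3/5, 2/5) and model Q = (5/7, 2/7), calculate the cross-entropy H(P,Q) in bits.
1.0142 bits

Cross-entropy: H(P,Q) = -Σ p(x) log q(x)

Alternatively: H(P,Q) = H(P) + D_KL(P||Q)
H(P) = 0.9710 bits
D_KL(P||Q) = 0.0432 bits

H(P,Q) = 0.9710 + 0.0432 = 1.0142 bits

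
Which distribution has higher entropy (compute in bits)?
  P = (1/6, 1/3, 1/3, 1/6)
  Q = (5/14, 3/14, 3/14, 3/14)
Q

Computing entropies in bits:
H(P) = 1.9183
H(Q) = 1.9592

Distribution Q has higher entropy.

Intuition: The distribution closer to uniform (more spread out) has higher entropy.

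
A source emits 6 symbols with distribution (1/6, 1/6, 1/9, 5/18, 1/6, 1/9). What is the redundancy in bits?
0.0747 bits

Redundancy measures how far a source is from maximum entropy:
R = H_max - H(X)

Maximum entropy for 6 symbols: H_max = log_2(6) = 2.5850 bits
Actual entropy: H(X) = 2.5102 bits
Redundancy: R = 2.5850 - 2.5102 = 0.0747 bits

This redundancy represents potential for compression: the source could be compressed by 0.0747 bits per symbol.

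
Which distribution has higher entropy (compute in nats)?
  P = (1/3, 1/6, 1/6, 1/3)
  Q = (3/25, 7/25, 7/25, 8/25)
Q

Computing entropies in nats:
H(P) = 1.3297
H(Q) = 1.3319

Distribution Q has higher entropy.

Intuition: The distribution closer to uniform (more spread out) has higher entropy.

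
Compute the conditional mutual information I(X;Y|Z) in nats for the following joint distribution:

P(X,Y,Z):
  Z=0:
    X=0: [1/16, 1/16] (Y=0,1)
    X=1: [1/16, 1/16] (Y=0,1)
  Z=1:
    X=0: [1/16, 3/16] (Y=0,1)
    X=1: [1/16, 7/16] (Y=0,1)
0.0090 nats

Conditional mutual information: I(X;Y|Z) = H(X|Z) + H(Y|Z) - H(X,Y|Z)

H(Z) = 0.5623
H(X,Z) = 1.2130 → H(X|Z) = 0.6507
H(Y,Z) = 1.0735 → H(Y|Z) = 0.5112
H(X,Y,Z) = 1.7153 → H(X,Y|Z) = 1.1529

I(X;Y|Z) = 0.6507 + 0.5112 - 1.1529 = 0.0090 nats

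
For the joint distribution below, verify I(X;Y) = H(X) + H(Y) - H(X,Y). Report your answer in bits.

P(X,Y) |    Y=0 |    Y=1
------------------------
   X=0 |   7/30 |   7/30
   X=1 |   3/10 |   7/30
I(X;Y) = 0.0028 bits

Mutual information has multiple equivalent forms:
- I(X;Y) = H(X) - H(X|Y)
- I(X;Y) = H(Y) - H(Y|X)
- I(X;Y) = H(X) + H(Y) - H(X,Y)

Computing all quantities:
H(X) = 0.9968, H(Y) = 0.9968, H(X,Y) = 1.9908
H(X|Y) = 0.9940, H(Y|X) = 0.9940

Verification:
H(X) - H(X|Y) = 0.9968 - 0.9940 = 0.0028
H(Y) - H(Y|X) = 0.9968 - 0.9940 = 0.0028
H(X) + H(Y) - H(X,Y) = 0.9968 + 0.9968 - 1.9908 = 0.0028

All forms give I(X;Y) = 0.0028 bits. ✓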